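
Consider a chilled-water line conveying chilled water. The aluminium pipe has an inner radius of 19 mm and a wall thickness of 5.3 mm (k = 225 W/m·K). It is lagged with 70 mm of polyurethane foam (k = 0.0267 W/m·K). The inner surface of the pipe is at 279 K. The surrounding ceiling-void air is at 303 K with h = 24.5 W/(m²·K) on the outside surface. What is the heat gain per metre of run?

q′ ≈ 2.94 W/m

Cylindrical conduction, so R = ln(r₂/r₁)/(2πkL) per layer, in series:
R_aluminium pipe wall = ln(24.3/19)/(2π×225×1) = 1.74×10^-4 K/W
R_polyurethane foam = ln(94.3/24.3)/(2π×0.0267×1) = 8.083 K/W
R_outer film = 1/(h_o·2πr_oL) = 1/(24.5×2π×0.0943×1) = 0.06889 K/W
R_total = 8.152 K/W
Q = ΔT/R_total = 24/8.152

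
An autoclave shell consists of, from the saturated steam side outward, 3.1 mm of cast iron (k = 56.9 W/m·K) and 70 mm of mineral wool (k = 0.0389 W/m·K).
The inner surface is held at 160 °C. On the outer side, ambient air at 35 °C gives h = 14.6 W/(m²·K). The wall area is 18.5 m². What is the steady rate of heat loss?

Using the resistance-network approach (series):
R_cast iron = L/(kA) = 0.0031/(56.9×18.5) = 2.945×10^-6 K/W
R_mineral wool = L/(kA) = 0.07/(0.0389×18.5) = 0.09727 K/W
R_outer film = 1/(h_o·A) = 1/(14.6×18.5) = 0.003702 K/W
R_total = 0.101 K/W
Q = ΔT / R_total = 125 / 0.101

Q ≈ 1240 W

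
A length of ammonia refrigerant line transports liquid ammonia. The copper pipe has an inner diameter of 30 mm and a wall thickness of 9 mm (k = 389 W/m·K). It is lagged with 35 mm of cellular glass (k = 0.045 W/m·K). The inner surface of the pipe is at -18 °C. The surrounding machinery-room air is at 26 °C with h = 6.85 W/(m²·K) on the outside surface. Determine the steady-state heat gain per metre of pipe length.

Per-layer cylindrical resistances, series-summed:
R_copper pipe wall = ln(24/15)/(2π×389×1) = 1.923×10^-4 K/W
R_cellular glass = ln(59/24)/(2π×0.045×1) = 3.181 K/W
R_outer film = 1/(h_o·2πr_oL) = 1/(6.85×2π×0.059×1) = 0.3938 K/W
R_total = 3.575 K/W
Q = ΔT/R_total = 44/3.575

q′ ≈ 12.3 W/m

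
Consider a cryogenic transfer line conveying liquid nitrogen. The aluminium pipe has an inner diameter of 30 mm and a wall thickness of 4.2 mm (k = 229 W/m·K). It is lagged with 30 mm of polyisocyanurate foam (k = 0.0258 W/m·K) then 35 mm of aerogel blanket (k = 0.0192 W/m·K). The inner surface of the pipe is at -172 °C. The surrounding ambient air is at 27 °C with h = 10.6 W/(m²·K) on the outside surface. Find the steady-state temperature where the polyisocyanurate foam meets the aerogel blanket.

T ≈ -61.3 °C

Per-layer cylindrical resistances, series-summed:
R_aluminium pipe wall = ln(19.2/15)/(2π×229×1) = 1.716×10^-4 K/W
R_polyisocyanurate foam = ln(49.2/19.2)/(2π×0.0258×1) = 5.805 K/W
R_aerogel blanket = ln(84.2/49.2)/(2π×0.0192×1) = 4.454 K/W
R_outer film = 1/(h_o·2πr_oL) = 1/(10.6×2π×0.0842×1) = 0.1783 K/W
R_total = 10.44 K/W
Q = ΔT/R_total = 199/10.44
Q = 19.1 W/m
T_interface = T_inner + Q·ΣR(inner→interface) = -172 + 19.1×5.805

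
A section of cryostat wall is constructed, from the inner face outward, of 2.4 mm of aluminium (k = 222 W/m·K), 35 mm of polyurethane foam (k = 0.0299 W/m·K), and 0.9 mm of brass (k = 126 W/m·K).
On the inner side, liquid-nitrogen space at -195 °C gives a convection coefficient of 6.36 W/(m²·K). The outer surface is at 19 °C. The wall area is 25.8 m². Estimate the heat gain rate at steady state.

Q ≈ 4160 W

Model the wall as resistances in series:
R_inner film = 1/(h_i·A) = 1/(6.36×25.8) = 0.006094 K/W
R_aluminium = L/(kA) = 0.0024/(222×25.8) = 4.19×10^-7 K/W
R_polyurethane foam = L/(kA) = 0.035/(0.0299×25.8) = 0.04537 K/W
R_brass = L/(kA) = 0.0009/(126×25.8) = 2.769×10^-7 K/W
R_total = 0.05147 K/W
Q = ΔT / R_total = 214 / 0.05147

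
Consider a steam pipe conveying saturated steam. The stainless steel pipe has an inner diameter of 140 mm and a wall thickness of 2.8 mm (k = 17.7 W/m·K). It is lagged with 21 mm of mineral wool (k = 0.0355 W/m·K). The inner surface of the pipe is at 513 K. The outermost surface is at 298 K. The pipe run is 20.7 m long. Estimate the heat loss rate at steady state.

Q ≈ 3920 W

Radial resistances (cylindrical: R_cond = ln(r_o/r_i)/(2πkL), R_conv = 1/(h·2πrL)):
R_stainless steel pipe wall = ln(72.8/70)/(2π×17.7×20.7) = 1.704×10^-5 K/W
R_mineral wool = ln(93.8/72.8)/(2π×0.0355×20.7) = 0.05489 K/W
R_total = 0.05491 K/W
Q = ΔT/R_total = 215/0.05491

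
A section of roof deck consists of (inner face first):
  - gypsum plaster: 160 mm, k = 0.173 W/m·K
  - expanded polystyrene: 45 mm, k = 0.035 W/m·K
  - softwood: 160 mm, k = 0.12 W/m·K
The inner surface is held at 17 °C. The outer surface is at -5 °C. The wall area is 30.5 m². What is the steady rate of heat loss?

Series thermal resistances:
R_gypsum plaster = L/(kA) = 0.16/(0.173×30.5) = 0.03032 K/W
R_expanded polystyrene = L/(kA) = 0.045/(0.035×30.5) = 0.04215 K/W
R_softwood = L/(kA) = 0.16/(0.12×30.5) = 0.04372 K/W
R_total = 0.1162 K/W
Q = ΔT / R_total = 22 / 0.1162

Q ≈ 189 W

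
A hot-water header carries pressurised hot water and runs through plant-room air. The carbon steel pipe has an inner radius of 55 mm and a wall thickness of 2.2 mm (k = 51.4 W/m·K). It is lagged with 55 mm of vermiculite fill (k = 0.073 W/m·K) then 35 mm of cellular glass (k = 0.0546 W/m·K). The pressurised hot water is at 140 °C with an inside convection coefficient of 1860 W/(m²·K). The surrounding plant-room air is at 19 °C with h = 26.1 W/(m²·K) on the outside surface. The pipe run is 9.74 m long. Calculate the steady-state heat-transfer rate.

Q ≈ 512 W

Cylindrical conduction, so R = ln(r₂/r₁)/(2πkL) per layer, in series:
R_inner film = 1/(h_i·2πr₁L) = 1/(1860×2π×0.055×9.74) = 1.597×10^-4 K/W
R_carbon steel pipe wall = ln(57.2/55)/(2π×51.4×9.74) = 1.247×10^-5 K/W
R_vermiculite fill = ln(112.2/57.2)/(2π×0.073×9.74) = 0.1508 K/W
R_cellular glass = ln(147.2/112.2)/(2π×0.0546×9.74) = 0.08126 K/W
R_outer film = 1/(h_o·2πr_oL) = 1/(26.1×2π×0.1472×9.74) = 0.004253 K/W
R_total = 0.2365 K/W
Q = ΔT/R_total = 121/0.2365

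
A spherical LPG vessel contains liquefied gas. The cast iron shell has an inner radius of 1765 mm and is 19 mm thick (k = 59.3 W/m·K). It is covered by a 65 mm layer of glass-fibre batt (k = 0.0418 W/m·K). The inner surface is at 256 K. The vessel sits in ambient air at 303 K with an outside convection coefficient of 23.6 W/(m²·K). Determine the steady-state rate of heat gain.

Q ≈ 1220 W

Each spherical layer contributes R = (1/r_i − 1/r_o)/(4πk):
R_cast iron shell = (1/1.765 − 1/1.784)/(4π×59.3) = 8.097×10^-6 K/W
R_glass-fibre batt = (1/1.784 − 1/1.849)/(4π×0.0418) = 0.03751 K/W
R_outer film = 1/(h·4πr_o²) = 1/(23.6×4π×1.849²) = 9.863×10^-4 K/W
R_total = 0.03851 K/W
Q = ΔT/R_total = 47/0.03851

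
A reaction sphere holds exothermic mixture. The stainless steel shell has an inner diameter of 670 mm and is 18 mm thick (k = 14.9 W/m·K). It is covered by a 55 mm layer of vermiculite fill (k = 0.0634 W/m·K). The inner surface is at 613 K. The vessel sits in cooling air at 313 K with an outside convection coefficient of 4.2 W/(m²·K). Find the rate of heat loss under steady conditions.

Q ≈ 505 W

Radial (spherical) resistances in series:
R_stainless steel shell = (1/0.335 − 1/0.353)/(4π×14.9) = 8.129×10^-4 K/W
R_vermiculite fill = (1/0.353 − 1/0.408)/(4π×0.0634) = 0.4793 K/W
R_outer film = 1/(h·4πr_o²) = 1/(4.2×4π×0.408²) = 0.1138 K/W
R_total = 0.594 K/W
Q = ΔT/R_total = 300/0.594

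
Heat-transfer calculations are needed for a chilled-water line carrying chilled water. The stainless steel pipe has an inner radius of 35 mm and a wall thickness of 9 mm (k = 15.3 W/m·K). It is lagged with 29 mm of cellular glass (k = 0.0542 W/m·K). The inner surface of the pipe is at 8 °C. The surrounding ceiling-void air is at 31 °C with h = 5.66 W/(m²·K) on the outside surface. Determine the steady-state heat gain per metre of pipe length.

For a radial system each layer contributes R = ln(r_out/r_in)/(2πkL); films add R = 1/(hA).
R_stainless steel pipe wall = ln(44/35)/(2π×15.3×1) = 0.00238 K/W
R_cellular glass = ln(73/44)/(2π×0.0542×1) = 1.487 K/W
R_outer film = 1/(h_o·2πr_oL) = 1/(5.66×2π×0.073×1) = 0.3852 K/W
R_total = 1.874 K/W
Q = ΔT/R_total = 23/1.874

q′ ≈ 12.3 W/m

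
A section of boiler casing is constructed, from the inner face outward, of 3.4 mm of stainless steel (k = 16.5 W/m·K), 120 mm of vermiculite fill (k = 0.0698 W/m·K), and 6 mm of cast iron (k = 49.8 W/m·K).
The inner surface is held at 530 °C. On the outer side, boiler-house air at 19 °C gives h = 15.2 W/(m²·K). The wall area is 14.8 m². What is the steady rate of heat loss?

Treating each layer as a thermal resistance in series:
R_stainless steel = L/(kA) = 0.0034/(16.5×14.8) = 1.392×10^-5 K/W
R_vermiculite fill = L/(kA) = 0.12/(0.0698×14.8) = 0.1162 K/W
R_cast iron = L/(kA) = 0.006/(49.8×14.8) = 8.141×10^-6 K/W
R_outer film = 1/(h_o·A) = 1/(15.2×14.8) = 0.004445 K/W
R_total = 0.1206 K/W
Q = ΔT / R_total = 511 / 0.1206

Q ≈ 4240 W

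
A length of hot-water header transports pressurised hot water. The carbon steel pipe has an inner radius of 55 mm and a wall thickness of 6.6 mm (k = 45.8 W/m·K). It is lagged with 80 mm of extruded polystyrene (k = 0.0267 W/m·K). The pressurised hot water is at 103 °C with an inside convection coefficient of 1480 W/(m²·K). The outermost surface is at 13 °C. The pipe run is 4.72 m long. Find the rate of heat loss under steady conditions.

Q ≈ 85.6 W

Cylindrical conduction, so R = ln(r₂/r₁)/(2πkL) per layer, in series:
R_inner film = 1/(h_i·2πr₁L) = 1/(1480×2π×0.055×4.72) = 4.142×10^-4 K/W
R_carbon steel pipe wall = ln(61.6/55)/(2π×45.8×4.72) = 8.344×10^-5 K/W
R_extruded polystyrene = ln(141.6/61.6)/(2π×0.0267×4.72) = 1.051 K/W
R_total = 1.052 K/W
Q = ΔT/R_total = 90/1.052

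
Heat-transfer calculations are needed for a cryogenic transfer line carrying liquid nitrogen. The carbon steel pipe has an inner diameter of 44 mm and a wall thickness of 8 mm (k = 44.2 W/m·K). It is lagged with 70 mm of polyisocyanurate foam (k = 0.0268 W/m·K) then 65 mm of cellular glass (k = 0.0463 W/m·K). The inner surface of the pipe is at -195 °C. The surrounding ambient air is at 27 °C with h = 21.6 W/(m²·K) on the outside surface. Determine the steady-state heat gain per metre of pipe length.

q′ ≈ 24.9 W/m

Radial resistances (cylindrical: R_cond = ln(r_o/r_i)/(2πkL), R_conv = 1/(h·2πrL)):
R_carbon steel pipe wall = ln(30/22)/(2π×44.2×1) = 0.001117 K/W
R_polyisocyanurate foam = ln(100/30)/(2π×0.0268×1) = 7.15 K/W
R_cellular glass = ln(165/100)/(2π×0.0463×1) = 1.721 K/W
R_outer film = 1/(h_o·2πr_oL) = 1/(21.6×2π×0.165×1) = 0.04466 K/W
R_total = 8.917 K/W
Q = ΔT/R_total = 222/8.917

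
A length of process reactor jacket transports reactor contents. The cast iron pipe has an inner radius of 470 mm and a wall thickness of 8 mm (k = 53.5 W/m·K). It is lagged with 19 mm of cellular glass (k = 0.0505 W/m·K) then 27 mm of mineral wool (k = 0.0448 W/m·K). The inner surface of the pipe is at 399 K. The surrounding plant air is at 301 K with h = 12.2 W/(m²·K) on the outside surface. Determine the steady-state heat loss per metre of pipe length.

q′ ≈ 292 W/m

Per-layer cylindrical resistances, series-summed:
R_cast iron pipe wall = ln(478/470)/(2π×53.5×1) = 5.021×10^-5 K/W
R_cellular glass = ln(497/478)/(2π×0.0505×1) = 0.1228 K/W
R_mineral wool = ln(524/497)/(2π×0.0448×1) = 0.1879 K/W
R_outer film = 1/(h_o·2πr_oL) = 1/(12.2×2π×0.524×1) = 0.0249 K/W
R_total = 0.3357 K/W
Q = ΔT/R_total = 98/0.3357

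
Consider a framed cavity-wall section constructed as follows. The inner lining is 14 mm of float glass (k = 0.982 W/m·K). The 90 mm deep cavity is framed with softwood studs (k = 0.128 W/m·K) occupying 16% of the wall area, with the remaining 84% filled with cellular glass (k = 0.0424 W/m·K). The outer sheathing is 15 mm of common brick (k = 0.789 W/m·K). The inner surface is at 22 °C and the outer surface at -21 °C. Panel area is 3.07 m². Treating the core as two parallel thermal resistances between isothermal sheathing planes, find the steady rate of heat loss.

Sheathing layers in series; stud and cavity paths in parallel between them.
R_inner = 0.014/(0.982×3.07) = 0.004644 K/W
R_stud  = 0.09/(0.128×0.16×3.07) = 1.431 K/W
R_cav   = 0.09/(0.0424×0.84×3.07) = 0.8231 K/W
1/R_core = 1/R_stud + 1/R_cav → R_core = 0.5226 K/W
R_outer = 0.015/(0.789×3.07) = 0.006193 K/W
R_total = 0.5334 K/W
Q = ΔT/R_total = 43/0.5334

Q ≈ 80.6 W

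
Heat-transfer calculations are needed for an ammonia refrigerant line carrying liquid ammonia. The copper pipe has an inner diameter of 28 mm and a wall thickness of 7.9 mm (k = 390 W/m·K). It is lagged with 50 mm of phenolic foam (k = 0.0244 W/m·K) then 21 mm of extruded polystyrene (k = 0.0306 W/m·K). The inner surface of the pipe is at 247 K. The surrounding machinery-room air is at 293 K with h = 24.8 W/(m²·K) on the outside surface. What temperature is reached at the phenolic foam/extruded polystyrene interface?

Treating each annulus and film as a series resistance:
R_copper pipe wall = ln(21.9/14)/(2π×390×1) = 1.826×10^-4 K/W
R_phenolic foam = ln(71.9/21.9)/(2π×0.0244×1) = 7.754 K/W
R_extruded polystyrene = ln(92.9/71.9)/(2π×0.0306×1) = 1.333 K/W
R_outer film = 1/(h_o·2πr_oL) = 1/(24.8×2π×0.0929×1) = 0.06908 K/W
R_total = 9.156 K/W
Q = ΔT/R_total = 46/9.156
Q = 5.02 W/m
T_interface = T_inner + Q·ΣR(inner→interface) = 247 + 5.02×7.754

T ≈ 286 K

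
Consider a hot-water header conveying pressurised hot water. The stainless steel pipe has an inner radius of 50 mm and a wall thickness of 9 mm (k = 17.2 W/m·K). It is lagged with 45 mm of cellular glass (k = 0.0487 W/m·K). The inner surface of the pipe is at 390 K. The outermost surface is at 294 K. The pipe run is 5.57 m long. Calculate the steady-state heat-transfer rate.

Q ≈ 288 W

Treating each annulus and film as a series resistance:
R_stainless steel pipe wall = ln(59/50)/(2π×17.2×5.57) = 2.75×10^-4 K/W
R_cellular glass = ln(104/59)/(2π×0.0487×5.57) = 0.3326 K/W
R_total = 0.3329 K/W
Q = ΔT/R_total = 96/0.3329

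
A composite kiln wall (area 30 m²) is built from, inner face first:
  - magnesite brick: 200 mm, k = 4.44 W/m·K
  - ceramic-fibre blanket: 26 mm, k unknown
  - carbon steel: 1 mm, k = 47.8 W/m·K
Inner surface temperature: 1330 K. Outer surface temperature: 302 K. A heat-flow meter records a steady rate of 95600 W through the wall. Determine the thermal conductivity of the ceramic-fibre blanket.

k ≈ 0.0937 W/(m·K)

Treating each layer as a thermal resistance in series:
R_magnesite brick = L/(kA) = 0.2/(4.44×30) = 0.001502 K/W
R_carbon steel = L/(kA) = 0.001/(47.8×30) = 6.974×10^-7 K/W
Sum of known resistances R_other = 0.001502 K/W
Total R = ΔT/Q = 1028/95600 = 0.01075 K/W
R_ceramic-fibre blanket = R_total − R_other = 0.009251 K/W
k = L/(R·A) = 0.026/(0.009251×30)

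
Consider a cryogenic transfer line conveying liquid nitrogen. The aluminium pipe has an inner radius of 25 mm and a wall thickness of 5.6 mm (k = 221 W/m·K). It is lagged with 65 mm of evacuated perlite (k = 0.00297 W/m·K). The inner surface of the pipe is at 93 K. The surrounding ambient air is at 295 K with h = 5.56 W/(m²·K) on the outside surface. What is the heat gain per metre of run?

Treating each annulus and film as a series resistance:
R_aluminium pipe wall = ln(30.6/25)/(2π×221×1) = 1.456×10^-4 K/W
R_evacuated perlite = ln(95.6/30.6)/(2π×0.00297×1) = 61.05 K/W
R_outer film = 1/(h_o·2πr_oL) = 1/(5.56×2π×0.0956×1) = 0.2994 K/W
R_total = 61.35 K/W
Q = ΔT/R_total = 202/61.35

q′ ≈ 3.29 W/m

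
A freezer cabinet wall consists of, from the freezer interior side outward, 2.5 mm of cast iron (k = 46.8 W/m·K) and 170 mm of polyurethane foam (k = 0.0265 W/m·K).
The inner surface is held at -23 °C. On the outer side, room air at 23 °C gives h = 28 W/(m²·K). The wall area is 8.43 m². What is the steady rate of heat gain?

Thermal resistances in series:
R_cast iron = L/(kA) = 0.0025/(46.8×8.43) = 6.337×10^-6 K/W
R_polyurethane foam = L/(kA) = 0.17/(0.0265×8.43) = 0.761 K/W
R_outer film = 1/(h_o·A) = 1/(28×8.43) = 0.004237 K/W
R_total = 0.7652 K/W
Q = ΔT / R_total = 46 / 0.7652

Q ≈ 60.1 W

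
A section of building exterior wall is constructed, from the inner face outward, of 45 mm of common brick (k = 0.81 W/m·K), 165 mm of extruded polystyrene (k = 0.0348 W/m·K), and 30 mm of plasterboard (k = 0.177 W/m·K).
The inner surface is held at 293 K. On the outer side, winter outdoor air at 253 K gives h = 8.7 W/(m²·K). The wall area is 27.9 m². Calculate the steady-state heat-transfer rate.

Treating each layer as a thermal resistance in series:
R_common brick = L/(kA) = 0.045/(0.81×27.9) = 0.001991 K/W
R_extruded polystyrene = L/(kA) = 0.165/(0.0348×27.9) = 0.1699 K/W
R_plasterboard = L/(kA) = 0.03/(0.177×27.9) = 0.006075 K/W
R_outer film = 1/(h_o·A) = 1/(8.7×27.9) = 0.00412 K/W
R_total = 0.1821 K/W
Q = ΔT / R_total = 40 / 0.1821

Q ≈ 220 W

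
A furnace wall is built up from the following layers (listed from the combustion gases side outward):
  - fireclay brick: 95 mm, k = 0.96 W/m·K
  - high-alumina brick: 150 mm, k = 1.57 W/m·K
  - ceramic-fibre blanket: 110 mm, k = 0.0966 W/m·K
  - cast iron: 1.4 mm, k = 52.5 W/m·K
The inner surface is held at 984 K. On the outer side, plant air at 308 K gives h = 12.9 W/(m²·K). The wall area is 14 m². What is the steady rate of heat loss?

Q ≈ 6710 W

Thermal resistances in series:
R_fireclay brick = L/(kA) = 0.095/(0.96×14) = 0.007068 K/W
R_high-alumina brick = L/(kA) = 0.15/(1.57×14) = 0.006824 K/W
R_ceramic-fibre blanket = L/(kA) = 0.11/(0.0966×14) = 0.08134 K/W
R_cast iron = L/(kA) = 0.0014/(52.5×14) = 1.905×10^-6 K/W
R_outer film = 1/(h_o·A) = 1/(12.9×14) = 0.005537 K/W
R_total = 0.1008 K/W
Q = ΔT / R_total = 676 / 0.1008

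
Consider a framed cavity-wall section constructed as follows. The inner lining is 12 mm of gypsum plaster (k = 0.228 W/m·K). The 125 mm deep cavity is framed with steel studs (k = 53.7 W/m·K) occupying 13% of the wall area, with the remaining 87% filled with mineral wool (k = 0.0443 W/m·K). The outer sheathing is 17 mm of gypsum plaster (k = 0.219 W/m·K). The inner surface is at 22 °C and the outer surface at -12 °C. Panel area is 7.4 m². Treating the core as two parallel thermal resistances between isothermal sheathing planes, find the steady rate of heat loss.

Q ≈ 1700 W

Sheathing layers in series; stud and cavity paths in parallel between them.
R_inner = 0.012/(0.228×7.4) = 0.007112 K/W
R_stud  = 0.125/(53.7×0.13×7.4) = 0.00242 K/W
R_cav   = 0.125/(0.0443×0.87×7.4) = 0.4383 K/W
1/R_core = 1/R_stud + 1/R_cav → R_core = 0.002406 K/W
R_outer = 0.017/(0.219×7.4) = 0.01049 K/W
R_total = 0.02001 K/W
Q = ΔT/R_total = 34/0.02001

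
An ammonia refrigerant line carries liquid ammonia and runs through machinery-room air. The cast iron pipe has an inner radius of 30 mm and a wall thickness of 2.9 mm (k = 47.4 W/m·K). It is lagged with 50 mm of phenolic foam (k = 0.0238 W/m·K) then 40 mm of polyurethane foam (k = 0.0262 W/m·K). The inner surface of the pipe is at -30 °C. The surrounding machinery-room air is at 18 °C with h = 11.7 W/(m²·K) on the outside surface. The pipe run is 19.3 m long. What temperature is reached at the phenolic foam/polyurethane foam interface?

T ≈ 4.17 °C

Radial resistances (cylindrical: R_cond = ln(r_o/r_i)/(2πkL), R_conv = 1/(h·2πrL)):
R_cast iron pipe wall = ln(32.9/30)/(2π×47.4×19.3) = 1.605×10^-5 K/W
R_phenolic foam = ln(82.9/32.9)/(2π×0.0238×19.3) = 0.3202 K/W
R_polyurethane foam = ln(122.9/82.9)/(2π×0.0262×19.3) = 0.1239 K/W
R_outer film = 1/(h_o·2πr_oL) = 1/(11.7×2π×0.1229×19.3) = 0.005735 K/W
R_total = 0.4499 K/W
Q = ΔT/R_total = 48/0.4499
Q = 107 W
T_interface = T_inner + Q·ΣR(inner→interface) = -30 + 107×0.3202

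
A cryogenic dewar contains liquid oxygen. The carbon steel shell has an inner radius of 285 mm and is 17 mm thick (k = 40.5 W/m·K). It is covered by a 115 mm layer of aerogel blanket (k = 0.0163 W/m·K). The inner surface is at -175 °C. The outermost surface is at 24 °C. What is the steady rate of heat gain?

Each spherical layer contributes R = (1/r_i − 1/r_o)/(4πk):
R_carbon steel shell = (1/0.285 − 1/0.302)/(4π×40.5) = 3.881×10^-4 K/W
R_aerogel blanket = (1/0.302 − 1/0.417)/(4π×0.0163) = 4.458 K/W
R_total = 4.459 K/W
Q = ΔT/R_total = 199/4.459

Q ≈ 44.6 W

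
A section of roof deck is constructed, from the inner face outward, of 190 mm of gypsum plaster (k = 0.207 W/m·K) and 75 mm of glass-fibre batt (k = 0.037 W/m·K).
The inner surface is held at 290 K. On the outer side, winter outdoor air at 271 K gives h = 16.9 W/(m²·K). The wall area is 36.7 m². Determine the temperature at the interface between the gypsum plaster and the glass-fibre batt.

Using the resistance-network approach (series):
R_gypsum plaster = L/(kA) = 0.19/(0.207×36.7) = 0.02501 K/W
R_glass-fibre batt = L/(kA) = 0.075/(0.037×36.7) = 0.05523 K/W
R_outer film = 1/(h_o·A) = 1/(16.9×36.7) = 0.001612 K/W
R_total = 0.08185 K/W;  Q = ΔT/R_total = 19/0.08185 = 232.1 W
T_interface = T_inner − Q·ΣR(inner→interface) = 290 − 232×0.02501

T ≈ 284 K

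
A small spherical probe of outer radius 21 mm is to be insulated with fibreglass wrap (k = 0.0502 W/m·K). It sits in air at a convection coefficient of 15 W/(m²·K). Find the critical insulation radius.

r_cr ≈ 6.69 mm

For a sphere r_cr = 2k/h = 2×0.0502/15
r_cr = 6.69 mm; since the bare radius (21 mm) is above r_cr, any added insulation will reduce heat loss.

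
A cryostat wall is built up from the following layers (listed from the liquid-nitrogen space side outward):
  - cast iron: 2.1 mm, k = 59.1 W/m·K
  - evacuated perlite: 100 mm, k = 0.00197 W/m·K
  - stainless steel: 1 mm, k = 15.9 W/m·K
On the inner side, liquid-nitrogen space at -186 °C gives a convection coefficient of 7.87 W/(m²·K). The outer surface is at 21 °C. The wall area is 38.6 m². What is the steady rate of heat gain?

Q ≈ 157 W

Thermal resistances in series:
R_inner film = 1/(h_i·A) = 1/(7.87×38.6) = 0.003292 K/W
R_cast iron = L/(kA) = 0.0021/(59.1×38.6) = 9.205×10^-7 K/W
R_evacuated perlite = L/(kA) = 0.1/(0.00197×38.6) = 1.315 K/W
R_stainless steel = L/(kA) = 0.001/(15.9×38.6) = 1.629×10^-6 K/W
R_total = 1.318 K/W
Q = ΔT / R_total = 207 / 1.318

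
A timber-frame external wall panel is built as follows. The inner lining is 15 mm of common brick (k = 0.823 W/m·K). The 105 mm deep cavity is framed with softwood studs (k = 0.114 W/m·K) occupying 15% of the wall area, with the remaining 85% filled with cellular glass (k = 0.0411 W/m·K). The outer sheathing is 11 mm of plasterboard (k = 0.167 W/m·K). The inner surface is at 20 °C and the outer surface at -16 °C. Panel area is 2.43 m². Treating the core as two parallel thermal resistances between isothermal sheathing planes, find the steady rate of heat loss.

Sheathing layers in series; stud and cavity paths in parallel between them.
R_inner = 0.015/(0.823×2.43) = 0.0075 K/W
R_stud  = 0.105/(0.114×0.15×2.43) = 2.527 K/W
R_cav   = 0.105/(0.0411×0.85×2.43) = 1.237 K/W
1/R_core = 1/R_stud + 1/R_cav → R_core = 0.8304 K/W
R_outer = 0.011/(0.167×2.43) = 0.02711 K/W
R_total = 0.865 K/W
Q = ΔT/R_total = 36/0.865

Q ≈ 41.6 W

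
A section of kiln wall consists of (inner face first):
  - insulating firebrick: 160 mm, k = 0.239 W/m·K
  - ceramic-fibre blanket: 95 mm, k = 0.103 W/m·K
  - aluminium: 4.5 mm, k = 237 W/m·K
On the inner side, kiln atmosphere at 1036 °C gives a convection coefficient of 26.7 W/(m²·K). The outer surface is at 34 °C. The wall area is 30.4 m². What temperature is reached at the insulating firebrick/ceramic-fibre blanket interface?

T ≈ 601 °C

Model the wall as resistances in series:
R_inner film = 1/(h_i·A) = 1/(26.7×30.4) = 0.001232 K/W
R_insulating firebrick = L/(kA) = 0.16/(0.239×30.4) = 0.02202 K/W
R_ceramic-fibre blanket = L/(kA) = 0.095/(0.103×30.4) = 0.03034 K/W
R_aluminium = L/(kA) = 0.0045/(237×30.4) = 6.246×10^-7 K/W
R_total = 0.05359 K/W;  Q = ΔT/R_total = 1002/0.05359 = 18700 W
T_interface = T_inner − Q·ΣR(inner→interface) = 1036 − 18700×0.02325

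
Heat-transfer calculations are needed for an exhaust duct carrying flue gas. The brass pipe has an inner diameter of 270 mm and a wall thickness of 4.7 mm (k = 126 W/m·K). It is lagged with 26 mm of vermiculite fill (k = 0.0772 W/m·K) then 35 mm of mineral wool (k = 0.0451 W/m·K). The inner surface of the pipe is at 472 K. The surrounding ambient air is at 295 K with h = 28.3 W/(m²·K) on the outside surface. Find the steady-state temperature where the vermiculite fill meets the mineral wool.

T ≈ 413 K

Cylindrical conduction, so R = ln(r₂/r₁)/(2πkL) per layer, in series:
R_brass pipe wall = ln(139.7/135)/(2π×126×1) = 4.323×10^-5 K/W
R_vermiculite fill = ln(165.7/139.7)/(2π×0.0772×1) = 0.3519 K/W
R_mineral wool = ln(200.7/165.7)/(2π×0.0451×1) = 0.6763 K/W
R_outer film = 1/(h_o·2πr_oL) = 1/(28.3×2π×0.2007×1) = 0.02802 K/W
R_total = 1.056 K/W
Q = ΔT/R_total = 177/1.056
Q = 168 W/m
T_interface = T_inner − Q·ΣR(inner→interface) = 472 − 168×0.3519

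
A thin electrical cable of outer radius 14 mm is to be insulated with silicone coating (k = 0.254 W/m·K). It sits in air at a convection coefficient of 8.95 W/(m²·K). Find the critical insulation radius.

For a cylinder r_cr = k/h = 0.254/8.95
r_cr = 28.4 mm; since the bare radius (14 mm) is below r_cr, adding a thin layer of insulation will *increase* heat loss.

r_cr ≈ 28.4 mm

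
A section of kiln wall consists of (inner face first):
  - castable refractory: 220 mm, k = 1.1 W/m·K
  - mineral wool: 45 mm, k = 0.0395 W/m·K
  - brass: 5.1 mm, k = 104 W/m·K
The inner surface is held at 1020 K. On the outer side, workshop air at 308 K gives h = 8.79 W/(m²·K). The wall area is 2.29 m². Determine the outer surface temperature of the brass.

Treating each layer as a thermal resistance in series:
R_castable refractory = L/(kA) = 0.22/(1.1×2.29) = 0.08734 K/W
R_mineral wool = L/(kA) = 0.045/(0.0395×2.29) = 0.4975 K/W
R_brass = L/(kA) = 0.0051/(104×2.29) = 2.141×10^-5 K/W
R_outer film = 1/(h_o·A) = 1/(8.79×2.29) = 0.04968 K/W
R_total = 0.6345 K/W;  Q = ΔT/R_total = 712/0.6345 = 1122 W
T_interface = T_inner − Q·ΣR(inner→interface) = 1020 − 1120×0.5848

T ≈ 364 K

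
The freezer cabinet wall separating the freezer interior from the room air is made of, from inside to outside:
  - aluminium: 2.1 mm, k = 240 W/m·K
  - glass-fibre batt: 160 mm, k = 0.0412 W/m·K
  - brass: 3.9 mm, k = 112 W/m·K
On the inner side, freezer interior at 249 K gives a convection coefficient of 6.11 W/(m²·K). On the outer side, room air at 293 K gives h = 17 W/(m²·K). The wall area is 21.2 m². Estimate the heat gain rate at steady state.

Treating each layer as a thermal resistance in series:
R_inner film = 1/(h_i·A) = 1/(6.11×21.2) = 0.00772 K/W
R_aluminium = L/(kA) = 0.0021/(240×21.2) = 4.127×10^-7 K/W
R_glass-fibre batt = L/(kA) = 0.16/(0.0412×21.2) = 0.1832 K/W
R_brass = L/(kA) = 0.0039/(112×21.2) = 1.643×10^-6 K/W
R_outer film = 1/(h_o·A) = 1/(17×21.2) = 0.002775 K/W
R_total = 0.1937 K/W
Q = ΔT / R_total = 44 / 0.1937

Q ≈ 227 W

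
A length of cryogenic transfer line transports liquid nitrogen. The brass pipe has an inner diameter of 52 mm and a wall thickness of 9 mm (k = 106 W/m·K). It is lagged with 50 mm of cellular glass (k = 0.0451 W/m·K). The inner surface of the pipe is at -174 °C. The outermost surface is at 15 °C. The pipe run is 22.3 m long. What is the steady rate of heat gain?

Radial resistances (cylindrical: R_cond = ln(r_o/r_i)/(2πkL), R_conv = 1/(h·2πrL)):
R_brass pipe wall = ln(35/26)/(2π×106×22.3) = 2.001×10^-5 K/W
R_cellular glass = ln(85/35)/(2π×0.0451×22.3) = 0.1404 K/W
R_total = 0.1404 K/W
Q = ΔT/R_total = 189/0.1404

Q ≈ 1350 W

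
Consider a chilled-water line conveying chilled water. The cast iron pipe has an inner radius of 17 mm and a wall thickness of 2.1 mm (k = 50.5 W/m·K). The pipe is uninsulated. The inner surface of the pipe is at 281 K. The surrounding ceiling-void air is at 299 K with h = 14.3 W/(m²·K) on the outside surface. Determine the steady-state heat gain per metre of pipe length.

For a radial system each layer contributes R = ln(r_out/r_in)/(2πkL); films add R = 1/(hA).
R_cast iron pipe wall = ln(19.1/17)/(2π×50.5×1) = 3.671×10^-4 K/W
R_outer film = 1/(h_o·2πr_oL) = 1/(14.3×2π×0.0191×1) = 0.5827 K/W
R_total = 0.5831 K/W
Q = ΔT/R_total = 18/0.5831

q′ ≈ 30.9 W/m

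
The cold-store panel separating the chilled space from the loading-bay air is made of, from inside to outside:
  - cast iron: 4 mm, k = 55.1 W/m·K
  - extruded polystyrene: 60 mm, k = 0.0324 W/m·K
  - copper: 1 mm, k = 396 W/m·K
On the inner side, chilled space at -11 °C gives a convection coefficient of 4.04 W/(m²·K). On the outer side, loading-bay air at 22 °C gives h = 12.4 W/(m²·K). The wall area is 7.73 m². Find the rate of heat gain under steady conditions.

Model the wall as resistances in series:
R_inner film = 1/(h_i·A) = 1/(4.04×7.73) = 0.03202 K/W
R_cast iron = L/(kA) = 0.004/(55.1×7.73) = 9.391×10^-6 K/W
R_extruded polystyrene = L/(kA) = 0.06/(0.0324×7.73) = 0.2396 K/W
R_copper = L/(kA) = 0.001/(396×7.73) = 3.267×10^-7 K/W
R_outer film = 1/(h_o·A) = 1/(12.4×7.73) = 0.01043 K/W
R_total = 0.282 K/W
Q = ΔT / R_total = 33 / 0.282

Q ≈ 117 W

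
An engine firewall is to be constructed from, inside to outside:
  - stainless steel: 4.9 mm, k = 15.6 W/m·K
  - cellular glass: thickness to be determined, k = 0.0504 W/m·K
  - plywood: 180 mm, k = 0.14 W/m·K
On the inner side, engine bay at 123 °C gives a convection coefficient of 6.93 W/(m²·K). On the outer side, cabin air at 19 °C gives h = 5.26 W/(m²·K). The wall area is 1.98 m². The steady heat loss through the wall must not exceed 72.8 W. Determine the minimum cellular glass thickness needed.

Series thermal resistances:
R_inner film = 1/(h_i·A) = 1/(6.93×1.98) = 0.07288 K/W
R_stainless steel = L/(kA) = 0.0049/(15.6×1.98) = 1.586×10^-4 K/W
R_plywood = L/(kA) = 0.18/(0.14×1.98) = 0.6494 K/W
R_outer film = 1/(h_o·A) = 1/(5.26×1.98) = 0.09602 K/W
Sum of the known resistances R_other = 0.8184 K/W
Required total resistance R_tot = ΔT/Q_allow = 104/72.8 = 1.429 K/W
R_cellular glass = R_tot − R_other = 0.6102 K/W
L = R·k·A = 0.6102×0.0504×1.98

L ≈ 60.9 mm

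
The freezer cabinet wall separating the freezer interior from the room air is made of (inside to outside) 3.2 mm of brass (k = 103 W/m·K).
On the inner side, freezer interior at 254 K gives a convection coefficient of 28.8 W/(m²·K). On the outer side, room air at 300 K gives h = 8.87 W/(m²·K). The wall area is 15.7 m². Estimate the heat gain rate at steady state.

Q ≈ 4900 W

Using the resistance-network approach (series):
R_inner film = 1/(h_i·A) = 1/(28.8×15.7) = 0.002212 K/W
R_brass = L/(kA) = 0.0032/(103×15.7) = 1.979×10^-6 K/W
R_outer film = 1/(h_o·A) = 1/(8.87×15.7) = 0.007181 K/W
R_total = 0.009394 K/W
Q = ΔT / R_total = 46 / 0.009394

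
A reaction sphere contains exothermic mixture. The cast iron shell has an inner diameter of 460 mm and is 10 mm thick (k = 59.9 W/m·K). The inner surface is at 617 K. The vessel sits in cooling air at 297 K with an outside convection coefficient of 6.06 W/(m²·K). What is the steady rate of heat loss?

Q ≈ 1400 W

Each spherical layer contributes R = (1/r_i − 1/r_o)/(4πk):
R_cast iron shell = (1/0.23 − 1/0.24)/(4π×59.9) = 2.407×10^-4 K/W
R_outer film = 1/(h·4πr_o²) = 1/(6.06×4π×0.24²) = 0.228 K/W
R_total = 0.2282 K/W
Q = ΔT/R_total = 320/0.2282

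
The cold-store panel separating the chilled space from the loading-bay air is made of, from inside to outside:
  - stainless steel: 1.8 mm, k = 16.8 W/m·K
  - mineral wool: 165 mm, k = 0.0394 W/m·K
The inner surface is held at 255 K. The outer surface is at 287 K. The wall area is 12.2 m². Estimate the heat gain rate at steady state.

Model the wall as resistances in series:
R_stainless steel = L/(kA) = 0.0018/(16.8×12.2) = 8.782×10^-6 K/W
R_mineral wool = L/(kA) = 0.165/(0.0394×12.2) = 0.3433 K/W
R_total = 0.3433 K/W
Q = ΔT / R_total = 32 / 0.3433

Q ≈ 93.2 W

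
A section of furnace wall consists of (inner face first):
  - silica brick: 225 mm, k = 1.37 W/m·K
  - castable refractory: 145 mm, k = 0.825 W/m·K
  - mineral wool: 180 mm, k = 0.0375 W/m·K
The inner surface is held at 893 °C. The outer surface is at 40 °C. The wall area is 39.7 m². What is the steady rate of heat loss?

Q ≈ 6590 W

Series thermal resistances:
R_silica brick = L/(kA) = 0.225/(1.37×39.7) = 0.004137 K/W
R_castable refractory = L/(kA) = 0.145/(0.825×39.7) = 0.004427 K/W
R_mineral wool = L/(kA) = 0.18/(0.0375×39.7) = 0.1209 K/W
R_total = 0.1295 K/W
Q = ΔT / R_total = 853 / 0.1295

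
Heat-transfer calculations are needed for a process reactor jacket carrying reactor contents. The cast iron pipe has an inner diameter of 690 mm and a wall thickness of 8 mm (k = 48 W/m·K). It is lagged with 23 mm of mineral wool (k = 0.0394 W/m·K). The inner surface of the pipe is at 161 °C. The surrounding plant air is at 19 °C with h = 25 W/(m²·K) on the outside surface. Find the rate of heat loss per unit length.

Radial resistances (cylindrical: R_cond = ln(r_o/r_i)/(2πkL), R_conv = 1/(h·2πrL)):
R_cast iron pipe wall = ln(353/345)/(2π×48×1) = 7.601×10^-5 K/W
R_mineral wool = ln(376/353)/(2π×0.0394×1) = 0.255 K/W
R_outer film = 1/(h_o·2πr_oL) = 1/(25×2π×0.376×1) = 0.01693 K/W
R_total = 0.272 K/W
Q = ΔT/R_total = 142/0.272

q′ ≈ 522 W/m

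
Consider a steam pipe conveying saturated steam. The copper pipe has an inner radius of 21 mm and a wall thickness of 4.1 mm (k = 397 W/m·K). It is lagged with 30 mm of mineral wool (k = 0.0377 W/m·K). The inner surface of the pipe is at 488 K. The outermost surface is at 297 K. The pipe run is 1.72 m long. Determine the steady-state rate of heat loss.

Q ≈ 99 W

Per-layer cylindrical resistances, series-summed:
R_copper pipe wall = ln(25.1/21)/(2π×397×1.72) = 4.157×10^-5 K/W
R_mineral wool = ln(55.1/25.1)/(2π×0.0377×1.72) = 1.93 K/W
R_total = 1.93 K/W
Q = ΔT/R_total = 191/1.93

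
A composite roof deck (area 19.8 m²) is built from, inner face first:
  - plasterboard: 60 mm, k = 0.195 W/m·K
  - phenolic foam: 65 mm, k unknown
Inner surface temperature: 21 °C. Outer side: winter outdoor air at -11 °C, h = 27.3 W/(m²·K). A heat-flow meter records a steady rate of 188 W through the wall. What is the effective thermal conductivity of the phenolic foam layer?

k ≈ 0.0215 W/(m·K)

Model the wall as resistances in series:
R_plasterboard = L/(kA) = 0.06/(0.195×19.8) = 0.01554 K/W
R_outer film = 1/(h_o·A) = 1/(27.3×19.8) = 0.00185 K/W
Sum of known resistances R_other = 0.01739 K/W
Total R = ΔT/Q = 32/188 = 0.1702 K/W
R_phenolic foam = R_total − R_other = 0.1528 K/W
k = L/(R·A) = 0.065/(0.1528×19.8)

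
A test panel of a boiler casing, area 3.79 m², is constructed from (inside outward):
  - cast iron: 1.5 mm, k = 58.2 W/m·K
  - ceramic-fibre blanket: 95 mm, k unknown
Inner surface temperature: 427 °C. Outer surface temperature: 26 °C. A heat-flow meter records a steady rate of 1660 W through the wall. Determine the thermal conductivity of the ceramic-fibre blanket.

k ≈ 0.104 W/(m·K)

Using the resistance-network approach (series):
R_cast iron = L/(kA) = 0.0015/(58.2×3.79) = 6.8×10^-6 K/W
Sum of known resistances R_other = 6.8×10^-6 K/W
Total R = ΔT/Q = 401/1660 = 0.2416 K/W
R_ceramic-fibre blanket = R_total − R_other = 0.2416 K/W
k = L/(R·A) = 0.095/(0.2416×3.79)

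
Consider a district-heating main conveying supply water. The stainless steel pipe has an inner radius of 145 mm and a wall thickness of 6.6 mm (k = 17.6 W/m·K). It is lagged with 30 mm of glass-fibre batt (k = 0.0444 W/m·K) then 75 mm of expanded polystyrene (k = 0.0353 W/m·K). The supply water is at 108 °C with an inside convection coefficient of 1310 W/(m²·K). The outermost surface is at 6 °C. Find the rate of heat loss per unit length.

q′ ≈ 46.2 W/m

Treating each annulus and film as a series resistance:
R_inner film = 1/(h_i·2πr₁L) = 1/(1310×2π×0.145×1) = 8.379×10^-4 K/W
R_stainless steel pipe wall = ln(151.6/145)/(2π×17.6×1) = 4.025×10^-4 K/W
R_glass-fibre batt = ln(181.6/151.6)/(2π×0.0444×1) = 0.6472 K/W
R_expanded polystyrene = ln(256.6/181.6)/(2π×0.0353×1) = 1.559 K/W
R_total = 2.207 K/W
Q = ΔT/R_total = 102/2.207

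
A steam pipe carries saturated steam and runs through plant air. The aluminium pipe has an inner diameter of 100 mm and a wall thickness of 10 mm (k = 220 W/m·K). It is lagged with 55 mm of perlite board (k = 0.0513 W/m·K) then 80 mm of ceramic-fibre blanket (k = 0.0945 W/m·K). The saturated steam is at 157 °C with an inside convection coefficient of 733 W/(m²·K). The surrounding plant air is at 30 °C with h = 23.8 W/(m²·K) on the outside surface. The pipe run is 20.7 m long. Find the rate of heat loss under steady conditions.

Treating each annulus and film as a series resistance:
R_inner film = 1/(h_i·2πr₁L) = 1/(733×2π×0.05×20.7) = 2.098×10^-4 K/W
R_aluminium pipe wall = ln(60/50)/(2π×220×20.7) = 6.372×10^-6 K/W
R_perlite board = ln(115/60)/(2π×0.0513×20.7) = 0.09751 K/W
R_ceramic-fibre blanket = ln(195/115)/(2π×0.0945×20.7) = 0.04296 K/W
R_outer film = 1/(h_o·2πr_oL) = 1/(23.8×2π×0.195×20.7) = 0.001657 K/W
R_total = 0.1423 K/W
Q = ΔT/R_total = 127/0.1423

Q ≈ 892 W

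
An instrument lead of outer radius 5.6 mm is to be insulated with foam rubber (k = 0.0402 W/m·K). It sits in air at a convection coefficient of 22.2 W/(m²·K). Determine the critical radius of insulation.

r_cr ≈ 1.81 mm

For a cylinder r_cr = k/h = 0.0402/22.2
r_cr = 1.81 mm; since the bare radius (5.6 mm) is above r_cr, any added insulation will reduce heat loss.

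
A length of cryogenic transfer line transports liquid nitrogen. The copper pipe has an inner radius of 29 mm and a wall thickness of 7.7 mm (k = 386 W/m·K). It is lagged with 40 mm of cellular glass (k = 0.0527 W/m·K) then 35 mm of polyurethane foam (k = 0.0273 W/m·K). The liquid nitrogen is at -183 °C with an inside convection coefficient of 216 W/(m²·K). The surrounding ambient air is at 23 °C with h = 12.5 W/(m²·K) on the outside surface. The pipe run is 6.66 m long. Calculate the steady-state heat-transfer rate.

For a radial system each layer contributes R = ln(r_out/r_in)/(2πkL); films add R = 1/(hA).
R_inner film = 1/(h_i·2πr₁L) = 1/(216×2π×0.029×6.66) = 0.003815 K/W
R_copper pipe wall = ln(36.7/29)/(2π×386×6.66) = 1.458×10^-5 K/W
R_cellular glass = ln(76.7/36.7)/(2π×0.0527×6.66) = 0.3343 K/W
R_polyurethane foam = ln(111.7/76.7)/(2π×0.0273×6.66) = 0.3291 K/W
R_outer film = 1/(h_o·2πr_oL) = 1/(12.5×2π×0.1117×6.66) = 0.01712 K/W
R_total = 0.6843 K/W
Q = ΔT/R_total = 206/0.6843

Q ≈ 301 W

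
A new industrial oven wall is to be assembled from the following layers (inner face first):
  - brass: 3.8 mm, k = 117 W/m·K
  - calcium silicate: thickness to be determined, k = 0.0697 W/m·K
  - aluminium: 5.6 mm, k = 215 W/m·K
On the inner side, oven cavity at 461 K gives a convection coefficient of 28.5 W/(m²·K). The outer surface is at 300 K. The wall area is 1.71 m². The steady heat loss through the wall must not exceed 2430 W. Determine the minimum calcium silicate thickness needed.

Using the resistance-network approach (series):
R_inner film = 1/(h_i·A) = 1/(28.5×1.71) = 0.02052 K/W
R_brass = L/(kA) = 0.0038/(117×1.71) = 1.899×10^-5 K/W
R_aluminium = L/(kA) = 0.0056/(215×1.71) = 1.523×10^-5 K/W
Sum of the known resistances R_other = 0.02055 K/W
Required total resistance R_tot = ΔT/Q_allow = 161/2430 = 0.06626 K/W
R_calcium silicate = R_tot − R_other = 0.0457 K/W
L = R·k·A = 0.0457×0.0697×1.71

L ≈ 5.45 mm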